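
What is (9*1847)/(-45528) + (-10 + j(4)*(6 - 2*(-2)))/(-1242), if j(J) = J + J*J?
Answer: -4882681/9424296 ≈ -0.51810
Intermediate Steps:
j(J) = J + J²
(9*1847)/(-45528) + (-10 + j(4)*(6 - 2*(-2)))/(-1242) = (9*1847)/(-45528) + (-10 + (4*(1 + 4))*(6 - 2*(-2)))/(-1242) = 16623*(-1/45528) + (-10 + (4*5)*(6 + 4))*(-1/1242) = -5541/15176 + (-10 + 20*10)*(-1/1242) = -5541/15176 + (-10 + 200)*(-1/1242) = -5541/15176 + 190*(-1/1242) = -5541/15176 - 95/621 = -4882681/9424296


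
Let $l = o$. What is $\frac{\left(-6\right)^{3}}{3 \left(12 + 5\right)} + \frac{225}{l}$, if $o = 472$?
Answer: $- \frac{30159}{8024} \approx -3.7586$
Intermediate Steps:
$l = 472$
$\frac{\left(-6\right)^{3}}{3 \left(12 + 5\right)} + \frac{225}{l} = \frac{\left(-6\right)^{3}}{3 \left(12 + 5\right)} + \frac{225}{472} = - \frac{216}{3 \cdot 17} + 225 \cdot \frac{1}{472} = - \frac{216}{51} + \frac{225}{472} = \left(-216\right) \frac{1}{51} + \frac{225}{472} = - \frac{72}{17} + \frac{225}{472} = - \frac{30159}{8024}$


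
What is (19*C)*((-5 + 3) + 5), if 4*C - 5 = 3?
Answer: 114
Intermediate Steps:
C = 2 (C = 5/4 + (1/4)*3 = 5/4 + 3/4 = 2)
(19*C)*((-5 + 3) + 5) = (19*2)*((-5 + 3) + 5) = 38*(-2 + 5) = 38*3 = 114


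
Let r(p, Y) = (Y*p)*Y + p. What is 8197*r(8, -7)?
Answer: 3278800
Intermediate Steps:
r(p, Y) = p + p*Y**2 (r(p, Y) = p*Y**2 + p = p + p*Y**2)
8197*r(8, -7) = 8197*(8*(1 + (-7)**2)) = 8197*(8*(1 + 49)) = 8197*(8*50) = 8197*400 = 3278800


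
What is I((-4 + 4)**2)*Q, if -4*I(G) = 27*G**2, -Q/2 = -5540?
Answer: 0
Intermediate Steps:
Q = 11080 (Q = -2*(-5540) = 11080)
I(G) = -27*G**2/4
I((-4 + 4)**2)*Q = -27*(-4 + 4)**4/4*11080 = -27*(0**2)**2/4*11080 = -27/4*0**2*11080 = -27/4*0*11080 = 0*11080 = 0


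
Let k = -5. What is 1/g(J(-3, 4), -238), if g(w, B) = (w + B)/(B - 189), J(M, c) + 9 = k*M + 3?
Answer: 427/229 ≈ 1.8646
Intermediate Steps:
J(M, c) = -6 - 5*M (J(M, c) = -9 + (-5*M + 3) = -9 + (3 - 5*M) = -6 - 5*M)
g(w, B) = (B + w)/(-189 + B)
1/g(J(-3, 4), -238) = 1/((-238 + (-6 - 5*(-3)))/(-189 - 238)) = 1/((-238 + (-6 + 15))/(-427)) = 1/(-(-238 + 9)/427) = 1/(-1/427*(-229)) = 1/(229/427) = 427/229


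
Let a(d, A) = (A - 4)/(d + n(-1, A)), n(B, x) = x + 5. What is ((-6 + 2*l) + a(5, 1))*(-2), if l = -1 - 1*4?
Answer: 358/11 ≈ 32.545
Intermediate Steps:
l = -5 (l = -1 - 4 = -5)
n(B, x) = 5 + x
a(d, A) = (-4 + A)/(5 + A + d) (a(d, A) = (A - 4)/(d + (5 + A)) = (-4 + A)/(5 + A + d))
((-6 + 2*l) + a(5, 1))*(-2) = ((-6 + 2*(-5)) + (-4 + 1)/(5 + 1 + 5))*(-2) = ((-6 - 10) - 3/11)*(-2) = (-16 + (1/11)*(-3))*(-2) = (-16 - 3/11)*(-2) = -179/11*(-2) = 358/11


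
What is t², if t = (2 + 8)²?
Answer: 10000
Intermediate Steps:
t = 100 (t = 10² = 100)
t² = 100² = 10000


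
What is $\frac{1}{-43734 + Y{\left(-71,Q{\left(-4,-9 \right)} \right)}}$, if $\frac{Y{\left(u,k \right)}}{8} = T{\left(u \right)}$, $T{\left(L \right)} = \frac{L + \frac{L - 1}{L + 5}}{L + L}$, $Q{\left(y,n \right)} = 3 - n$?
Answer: $- \frac{781}{34153178} \approx -2.2868 \cdot 10^{-5}$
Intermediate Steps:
$T{\left(L \right)} = \frac{L + \frac{-1 + L}{5 + L}}{2 L}$
$Y{\left(u,k \right)} = \frac{4 \left(-1 + u^{2} + 6 u\right)}{u \left(5 + u\right)}$ ($Y{\left(u,k \right)} = 8 \frac{-1 + u^{2} + 6 u}{2 u \left(5 + u\right)} = \frac{4 \left(-1 + u^{2} + 6 u\right)}{u \left(5 + u\right)}$)
$\frac{1}{-43734 + Y{\left(-71,Q{\left(-4,-9 \right)} \right)}} = \frac{1}{-43734 + \frac{4 \left(-1 + \left(-71\right)^{2} + 6 \left(-71\right)\right)}{\left(-71\right) \left(5 - 71\right)}} = \frac{1}{-43734 + 4 \left(- \frac{1}{71}\right) \frac{1}{-66} \left(-1 + 5041 - 426\right)} = \frac{1}{-43734 + 4 \left(- \frac{1}{71}\right) \left(- \frac{1}{66}\right) 4614} = \frac{1}{-43734 + \frac{3076}{781}} = \frac{1}{- \frac{34153178}{781}} = - \frac{781}{34153178}$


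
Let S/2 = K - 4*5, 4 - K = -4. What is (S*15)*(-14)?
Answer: 5040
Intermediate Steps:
K = 8 (K = 4 - 1*(-4) = 4 + 4 = 8)
S = -24 (S = 2*(8 - 4*5) = 2*(8 - 20) = 2*(-12) = -24)
(S*15)*(-14) = -24*15*(-14) = -360*(-14) = 5040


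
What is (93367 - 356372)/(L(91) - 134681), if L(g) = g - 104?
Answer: 263005/134694 ≈ 1.9526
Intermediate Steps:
L(g) = -104 + g
(93367 - 356372)/(L(91) - 134681) = (93367 - 356372)/((-104 + 91) - 134681) = -263005/(-13 - 134681) = -263005/(-134694) = -263005*(-1/134694) = 263005/134694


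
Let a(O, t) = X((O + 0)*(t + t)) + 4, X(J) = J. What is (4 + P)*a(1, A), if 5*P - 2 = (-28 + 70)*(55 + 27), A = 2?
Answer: 27728/5 ≈ 5545.6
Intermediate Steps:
P = 3446/5 (P = ⅖ + ((-28 + 70)*(55 + 27))/5 = ⅖ + (42*82)/5 = ⅖ + (⅕)*3444 = ⅖ + 3444/5 = 3446/5 ≈ 689.20)
a(O, t) = 4 + 2*O*t (a(O, t) = (O + 0)*(t + t) + 4 = O*(2*t) + 4 = 2*O*t + 4 = 4 + 2*O*t)
(4 + P)*a(1, A) = (4 + 3446/5)*(4 + 2*1*2) = 3466*(4 + 4)/5 = (3466/5)*8 = 27728/5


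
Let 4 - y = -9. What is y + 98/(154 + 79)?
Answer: 3127/233 ≈ 13.421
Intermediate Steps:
y = 13 (y = 4 - 1*(-9) = 4 + 9 = 13)
y + 98/(154 + 79) = 13 + 98/(154 + 79) = 13 + 98/233 = 3127/233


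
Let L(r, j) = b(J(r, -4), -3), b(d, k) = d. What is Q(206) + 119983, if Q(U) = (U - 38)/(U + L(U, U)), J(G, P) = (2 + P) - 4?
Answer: 2999596/25 ≈ 1.1998e+5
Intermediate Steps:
J(G, P) = -2 + P
L(r, j) = -6 (L(r, j) = -2 - 4 = -6)
Q(U) = (-38 + U)/(-6 + U) (Q(U) = (U - 38)/(U - 6) = (-38 + U)/(-6 + U))
Q(206) + 119983 = (-38 + 206)/(-6 + 206) + 119983 = 168/200 + 119983 = (1/200)*168 + 119983 = 21/25 + 119983 = 2999596/25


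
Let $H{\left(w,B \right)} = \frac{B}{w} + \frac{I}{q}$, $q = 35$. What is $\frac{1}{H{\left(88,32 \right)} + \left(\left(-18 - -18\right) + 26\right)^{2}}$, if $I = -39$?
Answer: $\frac{385}{259971} \approx 0.0014809$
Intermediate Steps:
$H{\left(w,B \right)} = - \frac{39}{35} + \frac{B}{w}$ ($H{\left(w,B \right)} = \frac{B}{w} - \frac{39}{35} = - \frac{39}{35} + \frac{B}{w}$)
$\frac{1}{H{\left(88,32 \right)} + \left(\left(-18 - -18\right) + 26\right)^{2}} = \frac{1}{\left(- \frac{39}{35} + \frac{32}{88}\right) + \left(\left(-18 - -18\right) + 26\right)^{2}} = \frac{1}{\left(- \frac{39}{35} + 32 \cdot \frac{1}{88}\right) + \left(\left(-18 + 18\right) + 26\right)^{2}} = \frac{1}{\left(- \frac{39}{35} + \frac{4}{11}\right) + \left(0 + 26\right)^{2}} = \frac{1}{- \frac{289}{385} + 26^{2}} = \frac{1}{- \frac{289}{385} + 676} = \frac{1}{\frac{259971}{385}} = \frac{385}{259971}$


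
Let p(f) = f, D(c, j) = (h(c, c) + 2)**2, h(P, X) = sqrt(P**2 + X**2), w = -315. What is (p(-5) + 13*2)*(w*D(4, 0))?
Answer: -238140 - 105840*sqrt(2) ≈ -3.8782e+5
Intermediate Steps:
D(c, j) = (2 + sqrt(2)*sqrt(c**2))**2 (D(c, j) = (sqrt(c**2 + c**2) + 2)**2 = (sqrt(2*c**2) + 2)**2 = (sqrt(2)*sqrt(c**2) + 2)**2 = (2 + sqrt(2)*sqrt(c**2))**2)
(p(-5) + 13*2)*(w*D(4, 0)) = (-5 + 13*2)*(-315*(2 + sqrt(2)*sqrt(4**2))**2) = (-5 + 26)*(-315*(2 + sqrt(2)*sqrt(16))**2) = 21*(-315*(2 + sqrt(2)*4)**2) = 21*(-315*(2 + 4*sqrt(2))**2) = -6615*(2 + 4*sqrt(2))**2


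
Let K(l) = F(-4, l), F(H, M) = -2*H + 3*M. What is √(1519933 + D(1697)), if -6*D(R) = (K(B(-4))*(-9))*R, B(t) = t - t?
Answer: √1540297 ≈ 1241.1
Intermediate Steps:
B(t) = 0
K(l) = 8 + 3*l (K(l) = -2*(-4) + 3*l = 8 + 3*l)
D(R) = 12*R (D(R) = -(8 + 3*0)*(-9)*R/6 = -(8 + 0)*(-9)*R/6 = -8*(-9)*R/6 = -(-12)*R = 12*R)
√(1519933 + D(1697)) = √(1519933 + 12*1697) = √(1519933 + 20364) = √1540297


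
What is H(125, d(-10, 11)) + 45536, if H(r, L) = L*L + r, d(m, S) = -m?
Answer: 45761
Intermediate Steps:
H(r, L) = r + L² (H(r, L) = L² + r = r + L²)
H(125, d(-10, 11)) + 45536 = (125 + (-1*(-10))²) + 45536 = (125 + 10²) + 45536 = (125 + 100) + 45536 = 225 + 45536 = 45761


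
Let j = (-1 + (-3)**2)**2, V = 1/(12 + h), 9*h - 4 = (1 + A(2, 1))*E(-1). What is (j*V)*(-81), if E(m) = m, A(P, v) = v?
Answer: -23328/55 ≈ -424.15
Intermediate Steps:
h = 2/9 (h = 4/9 + ((1 + 1)*(-1))/9 = 4/9 + (2*(-1))/9 = 4/9 + (1/9)*(-2) = 4/9 - 2/9 = 2/9 ≈ 0.22222)
V = 9/110 (V = 1/(12 + 2/9) = 1/(110/9) = 9/110 ≈ 0.081818)
j = 64 (j = (-1 + 9)**2 = 8**2 = 64)
(j*V)*(-81) = (64*(9/110))*(-81) = (288/55)*(-81) = -23328/55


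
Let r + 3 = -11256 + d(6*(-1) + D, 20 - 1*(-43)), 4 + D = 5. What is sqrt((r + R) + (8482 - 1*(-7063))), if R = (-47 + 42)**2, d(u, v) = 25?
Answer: 4*sqrt(271) ≈ 65.848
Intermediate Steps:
D = 1 (D = -4 + 5 = 1)
R = 25 (R = (-5)**2 = 25)
r = -11234 (r = -3 + (-11256 + 25) = -3 - 11231 = -11234)
sqrt((r + R) + (8482 - 1*(-7063))) = sqrt((-11234 + 25) + (8482 - 1*(-7063))) = sqrt(-11209 + (8482 + 7063)) = sqrt(-11209 + 15545) = sqrt(4336) = 4*sqrt(271)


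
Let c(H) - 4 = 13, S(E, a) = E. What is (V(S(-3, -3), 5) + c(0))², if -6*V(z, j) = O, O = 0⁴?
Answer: 289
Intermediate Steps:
O = 0
c(H) = 17 (c(H) = 4 + 13 = 17)
V(z, j) = 0 (V(z, j) = -⅙*0 = 0)
(V(S(-3, -3), 5) + c(0))² = (0 + 17)² = 17² = 289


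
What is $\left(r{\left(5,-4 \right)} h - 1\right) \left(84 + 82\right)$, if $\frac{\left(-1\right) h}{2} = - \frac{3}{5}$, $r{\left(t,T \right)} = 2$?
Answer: $\frac{1162}{5} \approx 232.4$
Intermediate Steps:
$h = \frac{6}{5}$ ($h = - 2 \left(- \frac{3}{5}\right) = - 2 \left(\left(-3\right) \frac{1}{5}\right) = \left(-2\right) \left(- \frac{3}{5}\right) = \frac{6}{5} \approx 1.2$)
$\left(r{\left(5,-4 \right)} h - 1\right) \left(84 + 82\right) = \left(2 \cdot \frac{6}{5} - 1\right) \left(84 + 82\right) = \left(\frac{12}{5} - 1\right) 166 = \frac{7}{5} \cdot 166 = \frac{1162}{5}$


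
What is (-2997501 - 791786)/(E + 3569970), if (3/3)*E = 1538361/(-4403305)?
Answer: -16685386393535/15719665212489 ≈ -1.0614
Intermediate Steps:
E = -1538361/4403305 (E = 1538361/(-4403305) = 1538361*(-1/4403305) = -1538361/4403305 ≈ -0.34937)
(-2997501 - 791786)/(E + 3569970) = (-2997501 - 791786)/(-1538361/4403305 + 3569970) = -3789287/15719665212489/4403305 = -3789287*4403305/15719665212489 = -16685386393535/15719665212489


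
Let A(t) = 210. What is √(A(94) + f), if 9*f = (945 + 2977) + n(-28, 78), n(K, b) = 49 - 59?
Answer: √5802/3 ≈ 25.390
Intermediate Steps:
n(K, b) = -10
f = 1304/3 (f = ((945 + 2977) - 10)/9 = (3922 - 10)/9 = (⅑)*3912 = 1304/3 ≈ 434.67)
√(A(94) + f) = √(210 + 1304/3) = √(1934/3) = √5802/3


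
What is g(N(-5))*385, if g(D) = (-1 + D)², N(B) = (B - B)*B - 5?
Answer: 13860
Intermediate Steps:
N(B) = -5 (N(B) = 0*B - 5 = 0 - 5 = -5)
g(N(-5))*385 = (-1 - 5)²*385 = (-6)²*385 = 36*385 = 13860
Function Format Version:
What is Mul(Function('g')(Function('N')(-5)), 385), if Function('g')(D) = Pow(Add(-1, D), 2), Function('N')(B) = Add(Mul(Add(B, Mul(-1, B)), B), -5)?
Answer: 13860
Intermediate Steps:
Function('N')(B) = -5 (Function('N')(B) = Add(Mul(0, B), -5) = Add(0, -5) = -5)
Mul(Function('g')(Function('N')(-5)), 385) = Mul(Pow(Add(-1, -5), 2), 385) = Mul(Pow(-6, 2), 385) = Mul(36, 385) = 13860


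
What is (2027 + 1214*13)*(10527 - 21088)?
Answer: -188080849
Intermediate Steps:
(2027 + 1214*13)*(10527 - 21088) = (2027 + 15782)*(-10561) = 17809*(-10561) = -188080849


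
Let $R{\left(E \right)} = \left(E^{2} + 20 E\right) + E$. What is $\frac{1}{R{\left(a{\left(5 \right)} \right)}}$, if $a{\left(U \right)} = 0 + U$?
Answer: $\frac{1}{130} \approx 0.0076923$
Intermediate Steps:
$a{\left(U \right)} = U$
$R{\left(E \right)} = E^{2} + 21 E$
$\frac{1}{R{\left(a{\left(5 \right)} \right)}} = \frac{1}{5 \left(21 + 5\right)} = \frac{1}{5 \cdot 26} = \frac{1}{130}$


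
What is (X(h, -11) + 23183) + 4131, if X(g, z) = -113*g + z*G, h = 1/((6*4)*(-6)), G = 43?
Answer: 3865217/144 ≈ 26842.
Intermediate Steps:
h = -1/144 (h = 1/(24*(-6)) = 1/(-144) = -1/144 ≈ -0.0069444)
X(g, z) = -113*g + 43*z (X(g, z) = -113*g + z*43 = -113*g + 43*z)
(X(h, -11) + 23183) + 4131 = ((-113*(-1/144) + 43*(-11)) + 23183) + 4131 = ((113/144 - 473) + 23183) + 4131 = (-67999/144 + 23183) + 4131 = 3270353/144 + 4131 = 3865217/144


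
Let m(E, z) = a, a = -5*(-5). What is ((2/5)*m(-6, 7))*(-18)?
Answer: -180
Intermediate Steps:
a = 25
m(E, z) = 25
((2/5)*m(-6, 7))*(-18) = ((2/5)*25)*(-18) = 10*(-18) = -180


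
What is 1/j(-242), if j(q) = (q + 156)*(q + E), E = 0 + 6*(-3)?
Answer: 1/22360 ≈ 4.4723e-5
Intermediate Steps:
E = -18 (E = 0 - 18 = -18)
j(q) = (-18 + q)*(156 + q) (j(q) = (q + 156)*(q - 18) = (156 + q)*(-18 + q) = (-18 + q)*(156 + q))
1/j(-242) = 1/(-2808 + (-242)**2 + 138*(-242)) = 1/(-2808 + 58564 - 33396) = 1/22360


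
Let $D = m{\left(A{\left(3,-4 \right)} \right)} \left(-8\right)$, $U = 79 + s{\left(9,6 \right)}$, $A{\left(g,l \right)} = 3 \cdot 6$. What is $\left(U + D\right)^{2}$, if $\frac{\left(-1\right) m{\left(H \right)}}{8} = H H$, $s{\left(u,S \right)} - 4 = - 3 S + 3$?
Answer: $432806416$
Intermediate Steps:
$s{\left(u,S \right)} = 7 - 3 S$ ($s{\left(u,S \right)} = 4 - \left(-3 + 3 S\right) = 7 - 3 S$)
$A{\left(g,l \right)} = 18$
$m{\left(H \right)} = - 8 H^{2}$ ($m{\left(H \right)} = - 8 H H = - 8 H^{2}$)
$U = 68$ ($U = 79 + \left(7 - 18\right) = 79 - 11 = 68$)
$D = 20736$ ($D = - 8 \cdot 18^{2} \left(-8\right) = \left(-8\right) 324 \left(-8\right) = \left(-2592\right) \left(-8\right) = 20736$)
$\left(U + D\right)^{2} = \left(68 + 20736\right)^{2} = 20804^{2} = 432806416$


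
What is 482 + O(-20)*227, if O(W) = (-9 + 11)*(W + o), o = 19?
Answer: 28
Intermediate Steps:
O(W) = 38 + 2*W (O(W) = (-9 + 11)*(W + 19) = 2*(19 + W) = 38 + 2*W)
482 + O(-20)*227 = 482 + (38 + 2*(-20))*227 = 482 + (38 - 40)*227 = 482 - 2*227 = 482 - 454 = 28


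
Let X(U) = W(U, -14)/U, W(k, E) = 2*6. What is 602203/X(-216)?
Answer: -10839654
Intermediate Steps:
W(k, E) = 12
X(U) = 12/U
602203/X(-216) = 602203/((12/(-216))) = 602203/((12*(-1/216))) = 602203/(-1/18) = 602203*(-18) = -10839654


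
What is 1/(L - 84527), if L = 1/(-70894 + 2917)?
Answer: -67977/5745891880 ≈ -1.1831e-5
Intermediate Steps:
L = -1/67977 (L = 1/(-67977) = -1/67977 ≈ -1.4711e-5)
1/(L - 84527) = 1/(-1/67977 - 84527) = 1/(-5745891880/67977) = -67977/5745891880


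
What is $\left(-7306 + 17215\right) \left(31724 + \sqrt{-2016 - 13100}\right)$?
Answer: $314353116 + 19818 i \sqrt{3779} \approx 3.1435 \cdot 10^{8} + 1.2183 \cdot 10^{6} i$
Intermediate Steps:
$\left(-7306 + 17215\right) \left(31724 + \sqrt{-2016 - 13100}\right) = 9909 \left(31724 + \sqrt{-15116}\right) = 9909 \left(31724 + 2 i \sqrt{3779}\right) = 314353116 + 19818 i \sqrt{3779}$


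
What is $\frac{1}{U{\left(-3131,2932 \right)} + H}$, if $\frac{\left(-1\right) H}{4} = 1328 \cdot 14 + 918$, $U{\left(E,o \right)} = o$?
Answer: $- \frac{1}{75108} \approx -1.3314 \cdot 10^{-5}$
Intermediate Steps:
$H = -78040$ ($H = - 4 \left(1328 \cdot 14 + 918\right) = - 4 \left(18592 + 918\right) = \left(-4\right) 19510 = -78040$)
$\frac{1}{U{\left(-3131,2932 \right)} + H} = \frac{1}{2932 - 78040} = \frac{1}{-75108} = - \frac{1}{75108}$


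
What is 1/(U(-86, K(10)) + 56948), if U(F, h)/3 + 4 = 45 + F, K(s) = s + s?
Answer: 1/56813 ≈ 1.7602e-5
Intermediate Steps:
K(s) = 2*s
U(F, h) = 123 + 3*F (U(F, h) = -12 + 3*(45 + F) = -12 + (135 + 3*F) = 123 + 3*F)
1/(U(-86, K(10)) + 56948) = 1/((123 + 3*(-86)) + 56948) = 1/((123 - 258) + 56948) = 1/(-135 + 56948) = 1/56813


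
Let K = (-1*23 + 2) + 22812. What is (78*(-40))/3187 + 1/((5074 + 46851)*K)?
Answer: -3692278742813/3771568065225 ≈ -0.97898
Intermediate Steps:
K = 22791 (K = (-23 + 2) + 22812 = -21 + 22812 = 22791)
(78*(-40))/3187 + 1/((5074 + 46851)*K) = (78*(-40))/3187 + 1/((5074 + 46851)*22791) = -3120*1/3187 + (1/22791)/51925 = -3120/3187 + (1/51925)*(1/22791) = -3120/3187 + 1/1183422675 = -3692278742813/3771568065225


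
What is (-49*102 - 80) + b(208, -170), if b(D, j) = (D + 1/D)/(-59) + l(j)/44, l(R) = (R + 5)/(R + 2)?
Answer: -873042899/171808 ≈ -5081.5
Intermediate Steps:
l(R) = (5 + R)/(2 + R)
b(D, j) = -D/59 - 1/(59*D) + (5 + j)/(44*(2 + j)) (b(D, j) = (D + 1/D)/(-59) + ((5 + j)/(2 + j))/44 = (D + 1/D)*(-1/59) + ((5 + j)/(2 + j))*(1/44) = (-D/59 - 1/(59*D)) + (5 + j)/(44*(2 + j)) = -D/59 - 1/(59*D) + (5 + j)/(44*(2 + j)))
(-49*102 - 80) + b(208, -170) = (-49*102 - 80) + (1/2596)*(-88 - 44*(-170) - 44*208**2*(2 - 170) + 59*208*(5 - 170))/(208*(2 - 170)) = (-4998 - 80) + (1/2596)*(1/208)*(-88 + 7480 - 44*43264*(-168) + 59*208*(-165))/(-168) = -5078 + (1/2596)*(1/208)*(-1/168)*(-88 + 7480 + 319807488 - 2024880) = -5078 + (1/2596)*(1/208)*(-1/168)*317790000 = -5078 - 601875/171808 = -873042899/171808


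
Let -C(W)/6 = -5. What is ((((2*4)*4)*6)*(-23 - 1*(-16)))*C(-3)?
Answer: -40320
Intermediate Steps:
C(W) = 30 (C(W) = -6*(-5) = 30)
((((2*4)*4)*6)*(-23 - 1*(-16)))*C(-3) = ((((2*4)*4)*6)*(-23 - 1*(-16)))*30 = (((8*4)*6)*(-23 + 16))*30 = ((32*6)*(-7))*30 = (192*(-7))*30 = -1344*30 = -40320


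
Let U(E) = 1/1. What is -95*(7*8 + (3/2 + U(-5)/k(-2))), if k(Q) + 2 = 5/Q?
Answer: -97945/18 ≈ -5441.4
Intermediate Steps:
k(Q) = -2 + 5/Q
U(E) = 1
-95*(7*8 + (3/2 + U(-5)/k(-2))) = -95*(7*8 + (3/2 + 1/(-2 + 5/(-2)))) = -95*(56 + (3*(½) + 1/(-2 + 5*(-½)))) = -95*(56 + (3/2 + 1/(-2 - 5/2))) = -95*(56 + (3/2 + 1/(-9/2))) = -95*(56 + (3/2 + 1*(-2/9))) = -95*(56 + (3/2 - 2/9)) = -95*(56 + 23/18) = -95*1031/18 = -97945/18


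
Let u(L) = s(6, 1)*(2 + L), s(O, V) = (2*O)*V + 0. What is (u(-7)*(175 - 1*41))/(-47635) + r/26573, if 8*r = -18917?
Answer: 161612813/2025287768 ≈ 0.079798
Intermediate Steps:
r = -18917/8 (r = (⅛)*(-18917) = -18917/8 ≈ -2364.6)
s(O, V) = 2*O*V (s(O, V) = 2*O*V + 0 = 2*O*V)
u(L) = 24 + 12*L (u(L) = (2*6*1)*(2 + L) = 12*(2 + L) = 24 + 12*L)
(u(-7)*(175 - 1*41))/(-47635) + r/26573 = ((24 + 12*(-7))*(175 - 1*41))/(-47635) - 18917/8/26573 = ((24 - 84)*(175 - 41))*(-1/47635) - 18917/8*1/26573 = -60*134*(-1/47635) - 18917/212584 = -8040*(-1/47635) - 18917/212584 = 1608/9527 - 18917/212584 = 161612813/2025287768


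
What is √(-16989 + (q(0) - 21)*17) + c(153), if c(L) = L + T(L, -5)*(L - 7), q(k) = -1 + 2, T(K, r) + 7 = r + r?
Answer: -2329 + I*√17329 ≈ -2329.0 + 131.64*I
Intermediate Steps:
T(K, r) = -7 + 2*r (T(K, r) = -7 + (r + r) = -7 + 2*r)
q(k) = 1
c(L) = 119 - 16*L (c(L) = L + (-7 + 2*(-5))*(L - 7) = L + (-7 - 10)*(-7 + L) = L - 17*(-7 + L) = L + (119 - 17*L) = 119 - 16*L)
√(-16989 + (q(0) - 21)*17) + c(153) = √(-16989 + (1 - 21)*17) + (119 - 16*153) = √(-16989 - 20*17) + (119 - 2448) = √(-16989 - 340) - 2329 = √(-17329) - 2329 = I*√17329 - 2329 = -2329 + I*√17329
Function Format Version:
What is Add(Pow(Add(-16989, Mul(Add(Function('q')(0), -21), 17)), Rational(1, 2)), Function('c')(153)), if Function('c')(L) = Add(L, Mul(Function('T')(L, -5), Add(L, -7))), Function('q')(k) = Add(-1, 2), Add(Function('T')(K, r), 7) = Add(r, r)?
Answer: Add(-2329, Mul(I, Pow(17329, Rational(1, 2)))) ≈ Add(-2329.0, Mul(131.64, I))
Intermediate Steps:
Function('T')(K, r) = Add(-7, Mul(2, r)) (Function('T')(K, r) = Add(-7, Add(r, r)) = Add(-7, Mul(2, r)))
Function('q')(k) = 1
Function('c')(L) = Add(119, Mul(-16, L)) (Function('c')(L) = Add(L, Mul(Add(-7, Mul(2, -5)), Add(L, -7))) = Add(L, Mul(Add(-7, -10), Add(-7, L))) = Add(L, Mul(-17, Add(-7, L))) = Add(L, Add(119, Mul(-17, L))) = Add(119, Mul(-16, L)))
Add(Pow(Add(-16989, Mul(Add(Function('q')(0), -21), 17)), Rational(1, 2)), Function('c')(153)) = Add(Pow(Add(-16989, Mul(Add(1, -21), 17)), Rational(1, 2)), Add(119, Mul(-16, 153))) = Add(Pow(Add(-16989, Mul(-20, 17)), Rational(1, 2)), Add(119, -2448)) = Add(Pow(Add(-16989, -340), Rational(1, 2)), -2329) = Add(Pow(-17329, Rational(1, 2)), -2329) = Add(Mul(I, Pow(17329, Rational(1, 2))), -2329) = Add(-2329, Mul(I, Pow(17329, Rational(1, 2))))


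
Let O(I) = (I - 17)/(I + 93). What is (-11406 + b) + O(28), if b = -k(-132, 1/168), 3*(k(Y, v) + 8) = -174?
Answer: -124739/11 ≈ -11340.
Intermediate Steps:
k(Y, v) = -66 (k(Y, v) = -8 + (1/3)*(-174) = -8 - 58 = -66)
O(I) = (-17 + I)/(93 + I)
b = 66 (b = -1*(-66) = 66)
(-11406 + b) + O(28) = (-11406 + 66) + (-17 + 28)/(93 + 28) = -11340 + 11/121 = -11340 + (1/121)*11 = -11340 + 1/11 = -124739/11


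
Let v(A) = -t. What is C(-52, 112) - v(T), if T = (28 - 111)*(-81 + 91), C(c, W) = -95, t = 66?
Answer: -29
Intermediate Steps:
T = -830 (T = -83*10 = -830)
v(A) = -66 (v(A) = -1*66 = -66)
C(-52, 112) - v(T) = -95 - 1*(-66) = -95 + 66 = -29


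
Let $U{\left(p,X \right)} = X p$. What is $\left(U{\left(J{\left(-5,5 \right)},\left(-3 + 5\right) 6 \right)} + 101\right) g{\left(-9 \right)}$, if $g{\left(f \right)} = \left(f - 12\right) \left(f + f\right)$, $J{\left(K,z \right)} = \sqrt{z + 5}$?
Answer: $38178 + 4536 \sqrt{10} \approx 52522.0$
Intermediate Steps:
$J{\left(K,z \right)} = \sqrt{5 + z}$
$g{\left(f \right)} = 2 f \left(-12 + f\right)$ ($g{\left(f \right)} = \left(-12 + f\right) 2 f = 2 f \left(-12 + f\right)$)
$\left(U{\left(J{\left(-5,5 \right)},\left(-3 + 5\right) 6 \right)} + 101\right) g{\left(-9 \right)} = \left(\left(-3 + 5\right) 6 \sqrt{5 + 5} + 101\right) 2 \left(-9\right) \left(-12 - 9\right) = \left(2 \cdot 6 \sqrt{10} + 101\right) 2 \left(-9\right) \left(-21\right) = \left(12 \sqrt{10} + 101\right) 378 = \left(101 + 12 \sqrt{10}\right) 378 = 38178 + 4536 \sqrt{10}$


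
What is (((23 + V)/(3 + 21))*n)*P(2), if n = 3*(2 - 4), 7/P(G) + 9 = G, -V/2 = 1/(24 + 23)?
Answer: 1079/188 ≈ 5.7394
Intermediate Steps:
V = -2/47 (V = -2/(24 + 23) = -2/47 ≈ -0.042553)
P(G) = 7/(-9 + G)
n = -6 (n = 3*(-2) = -6)
(((23 + V)/(3 + 21))*n)*P(2) = (((23 - 2/47)/(3 + 21))*(-6))*(7/(-9 + 2)) = (((1079/47)/24)*(-6))*(7/(-7)) = (((1079/47)*(1/24))*(-6))*(7*(-⅐)) = ((1079/1128)*(-6))*(-1) = -1079/188*(-1) = 1079/188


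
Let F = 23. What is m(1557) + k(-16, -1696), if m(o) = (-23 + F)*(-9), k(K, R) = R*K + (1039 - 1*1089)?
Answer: 27086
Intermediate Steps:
k(K, R) = -50 + K*R (k(K, R) = K*R + (1039 - 1089) = K*R - 50 = -50 + K*R)
m(o) = 0 (m(o) = (-23 + 23)*(-9) = 0*(-9) = 0)
m(1557) + k(-16, -1696) = 0 + (-50 - 16*(-1696)) = 0 + (-50 + 27136) = 0 + 27086 = 27086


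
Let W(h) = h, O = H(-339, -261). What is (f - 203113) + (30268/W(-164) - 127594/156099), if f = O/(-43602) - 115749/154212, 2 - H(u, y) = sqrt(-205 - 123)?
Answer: -486039505906357684283/2390760394819212 + I*sqrt(82)/21801 ≈ -2.033e+5 + 0.00041537*I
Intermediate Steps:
H(u, y) = 2 - 2*I*sqrt(82) (H(u, y) = 2 - sqrt(-205 - 123) = 2 - sqrt(-328) = 2 - 2*I*sqrt(82))
O = 2 - 2*I*sqrt(82) ≈ 2.0 - 18.111*I
f = -841199387/1120658604 + I*sqrt(82)/21801 (f = (2 - 2*I*sqrt(82))/(-43602) - 115749/154212 = (2 - 2*I*sqrt(82))*(-1/43602) - 115749*1/154212 = (-1/21801 + I*sqrt(82)/21801) - 38583/51404 = -841199387/1120658604 + I*sqrt(82)/21801 ≈ -0.75063 + 0.00041537*I)
(f - 203113) + (30268/W(-164) - 127594/156099) = ((-841199387/1120658604 + I*sqrt(82)/21801) - 203113) + (30268/(-164) - 127594/156099) = (-227621172233639/1120658604 + I*sqrt(82)/21801) + (30268*(-1/164) - 127594*1/156099) = (-227621172233639/1120658604 + I*sqrt(82)/21801) + (-7567/41 - 127594/156099) = (-227621172233639/1120658604 + I*sqrt(82)/21801) - 1186432487/6400059 = -486039505906357684283/2390760394819212 + I*sqrt(82)/21801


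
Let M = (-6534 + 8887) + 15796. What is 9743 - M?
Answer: -8406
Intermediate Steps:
M = 18149 (M = 2353 + 15796 = 18149)
9743 - M = 9743 - 1*18149 = 9743 - 18149 = -8406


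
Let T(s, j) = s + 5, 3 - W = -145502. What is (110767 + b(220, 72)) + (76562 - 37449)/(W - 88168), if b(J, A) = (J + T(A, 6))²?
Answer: 11408726025/57337 ≈ 1.9898e+5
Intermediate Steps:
W = 145505 (W = 3 - 1*(-145502) = 3 + 145502 = 145505)
T(s, j) = 5 + s
b(J, A) = (5 + A + J)² (b(J, A) = (J + (5 + A))² = (5 + A + J)²)
(110767 + b(220, 72)) + (76562 - 37449)/(W - 88168) = (110767 + (5 + 72 + 220)²) + (76562 - 37449)/(145505 - 88168) = (110767 + 297²) + 39113/57337 = (110767 + 88209) + 39113*(1/57337) = 198976 + 39113/57337 = 11408726025/57337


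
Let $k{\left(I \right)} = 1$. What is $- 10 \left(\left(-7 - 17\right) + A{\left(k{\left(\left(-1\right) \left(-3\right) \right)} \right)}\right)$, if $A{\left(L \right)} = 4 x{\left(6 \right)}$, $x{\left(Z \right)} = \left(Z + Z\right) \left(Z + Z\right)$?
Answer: $-5520$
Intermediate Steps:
$x{\left(Z \right)} = 4 Z^{2}$ ($x{\left(Z \right)} = 2 Z 2 Z = 4 Z^{2}$)
$A{\left(L \right)} = 576$ ($A{\left(L \right)} = 4 \cdot 4 \cdot 6^{2} = 4 \cdot 4 \cdot 36 = 4 \cdot 144 = 576$)
$- 10 \left(\left(-7 - 17\right) + A{\left(k{\left(\left(-1\right) \left(-3\right) \right)} \right)}\right) = - 10 \left(\left(-7 - 17\right) + 576\right) = - 10 \left(-24 + 576\right) = \left(-10\right) 552 = -5520$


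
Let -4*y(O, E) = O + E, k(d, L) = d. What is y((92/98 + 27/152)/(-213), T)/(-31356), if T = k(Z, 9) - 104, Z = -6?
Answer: -174514955/198975643776 ≈ -0.00087707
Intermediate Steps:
T = -110 (T = -6 - 104 = -110)
y(O, E) = -E/4 - O/4 (y(O, E) = -(O + E)/4 = -(E + O)/4 = -E/4 - O/4)
y((92/98 + 27/152)/(-213), T)/(-31356) = (-1/4*(-110) - (92/98 + 27/152)/(4*(-213)))/(-31356) = (55/2 - (92*(1/98) + 27*(1/152))*(-1)/(4*213))*(-1/31356) = (55/2 - (46/49 + 27/152)*(-1)/(4*213))*(-1/31356) = (55/2 - 8315*(-1)/(29792*213))*(-1/31356) = (55/2 - 1/4*(-8315/1586424))*(-1/31356) = (55/2 + 8315/6345696)*(-1/31356) = (174514955/6345696)*(-1/31356) = -174514955/198975643776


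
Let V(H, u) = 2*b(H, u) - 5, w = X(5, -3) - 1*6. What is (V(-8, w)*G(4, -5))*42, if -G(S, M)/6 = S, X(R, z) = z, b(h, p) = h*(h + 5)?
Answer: -43344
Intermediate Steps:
b(h, p) = h*(5 + h)
G(S, M) = -6*S
w = -9 (w = -3 - 1*6 = -3 - 6 = -9)
V(H, u) = -5 + 2*H*(5 + H) (V(H, u) = 2*(H*(5 + H)) - 5 = 2*H*(5 + H) - 5 = -5 + 2*H*(5 + H))
(V(-8, w)*G(4, -5))*42 = ((-5 + 2*(-8)*(5 - 8))*(-6*4))*42 = ((-5 + 2*(-8)*(-3))*(-24))*42 = ((-5 + 48)*(-24))*42 = (43*(-24))*42 = -1032*42 = -43344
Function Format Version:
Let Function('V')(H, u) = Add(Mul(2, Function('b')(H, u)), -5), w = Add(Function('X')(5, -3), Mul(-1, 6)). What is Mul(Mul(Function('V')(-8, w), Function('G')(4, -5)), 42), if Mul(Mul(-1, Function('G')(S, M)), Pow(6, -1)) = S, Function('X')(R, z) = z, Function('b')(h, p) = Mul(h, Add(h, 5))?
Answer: -43344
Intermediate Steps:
Function('b')(h, p) = Mul(h, Add(5, h))
Function('G')(S, M) = Mul(-6, S)
w = -9 (w = Add(-3, Mul(-1, 6)) = Add(-3, -6) = -9)
Function('V')(H, u) = Add(-5, Mul(2, H, Add(5, H))) (Function('V')(H, u) = Add(Mul(2, Mul(H, Add(5, H))), -5) = Add(Mul(2, H, Add(5, H)), -5) = Add(-5, Mul(2, H, Add(5, H))))
Mul(Mul(Function('V')(-8, w), Function('G')(4, -5)), 42) = Mul(Mul(Add(-5, Mul(2, -8, Add(5, -8))), Mul(-6, 4)), 42) = Mul(Mul(Add(-5, Mul(2, -8, -3)), -24), 42) = Mul(Mul(Add(-5, 48), -24), 42) = Mul(Mul(43, -24), 42) = Mul(-1032, 42) = -43344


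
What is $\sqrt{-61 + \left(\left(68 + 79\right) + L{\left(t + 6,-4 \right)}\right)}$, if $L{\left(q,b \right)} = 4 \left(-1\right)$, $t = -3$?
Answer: $\sqrt{82} \approx 9.0554$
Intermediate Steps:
$L{\left(q,b \right)} = -4$
$\sqrt{-61 + \left(\left(68 + 79\right) + L{\left(t + 6,-4 \right)}\right)} = \sqrt{-61 + \left(\left(68 + 79\right) - 4\right)} = \sqrt{-61 + \left(147 - 4\right)} = \sqrt{-61 + 143} = \sqrt{82}$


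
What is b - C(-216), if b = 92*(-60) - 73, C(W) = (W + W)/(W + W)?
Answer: -5594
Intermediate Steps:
C(W) = 1 (C(W) = (2*W)/((2*W)) = (2*W)*(1/(2*W)) = 1)
b = -5593 (b = -5520 - 73 = -5593)
b - C(-216) = -5593 - 1*1 = -5593 - 1 = -5594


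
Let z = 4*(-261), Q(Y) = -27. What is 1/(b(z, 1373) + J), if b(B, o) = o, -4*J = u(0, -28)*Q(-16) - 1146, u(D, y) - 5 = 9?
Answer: 1/1754 ≈ 0.00057013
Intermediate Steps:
u(D, y) = 14 (u(D, y) = 5 + 9 = 14)
z = -1044
J = 381 (J = -(14*(-27) - 1146)/4 = -(-378 - 1146)/4 = -1/4*(-1524) = 381)
1/(b(z, 1373) + J) = 1/(1373 + 381) = 1/1754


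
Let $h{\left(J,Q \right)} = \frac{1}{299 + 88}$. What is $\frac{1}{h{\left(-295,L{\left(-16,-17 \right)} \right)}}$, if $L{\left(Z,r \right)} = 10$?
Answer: $387$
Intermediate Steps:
$h{\left(J,Q \right)} = \frac{1}{387}$
$\frac{1}{h{\left(-295,L{\left(-16,-17 \right)} \right)}} = \frac{1}{\frac{1}{387}} = 387$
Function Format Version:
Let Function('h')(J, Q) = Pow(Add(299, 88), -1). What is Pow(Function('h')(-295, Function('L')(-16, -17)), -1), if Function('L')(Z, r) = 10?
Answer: 387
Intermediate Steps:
Function('h')(J, Q) = Rational(1, 387) (Function('h')(J, Q) = Pow(387, -1) = Rational(1, 387))
Pow(Function('h')(-295, Function('L')(-16, -17)), -1) = Pow(Rational(1, 387), -1) = 387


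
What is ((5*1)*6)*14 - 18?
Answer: 402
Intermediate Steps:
((5*1)*6)*14 - 18 = (5*6)*14 - 18 = 30*14 - 18 = 420 - 18 = 402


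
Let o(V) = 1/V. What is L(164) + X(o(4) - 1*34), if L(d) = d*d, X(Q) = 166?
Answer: 27062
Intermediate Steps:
L(d) = d²
L(164) + X(o(4) - 1*34) = 164² + 166 = 26896 + 166 = 27062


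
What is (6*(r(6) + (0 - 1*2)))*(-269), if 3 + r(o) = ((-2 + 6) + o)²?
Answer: -153330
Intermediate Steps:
r(o) = -3 + (4 + o)² (r(o) = -3 + ((-2 + 6) + o)² = -3 + (4 + o)²)
(6*(r(6) + (0 - 1*2)))*(-269) = (6*((-3 + (4 + 6)²) + (0 - 1*2)))*(-269) = (6*((-3 + 10²) + (0 - 2)))*(-269) = (6*((-3 + 100) - 2))*(-269) = (6*(97 - 2))*(-269) = (6*95)*(-269) = 570*(-269) = -153330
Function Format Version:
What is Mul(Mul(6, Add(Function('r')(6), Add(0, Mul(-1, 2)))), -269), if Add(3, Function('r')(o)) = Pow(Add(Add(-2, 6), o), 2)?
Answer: -153330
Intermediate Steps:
Function('r')(o) = Add(-3, Pow(Add(4, o), 2)) (Function('r')(o) = Add(-3, Pow(Add(Add(-2, 6), o), 2)) = Add(-3, Pow(Add(4, o), 2)))
Mul(Mul(6, Add(Function('r')(6), Add(0, Mul(-1, 2)))), -269) = Mul(Mul(6, Add(Add(-3, Pow(Add(4, 6), 2)), Add(0, Mul(-1, 2)))), -269) = Mul(Mul(6, Add(Add(-3, Pow(10, 2)), Add(0, -2))), -269) = Mul(Mul(6, Add(Add(-3, 100), -2)), -269) = Mul(Mul(6, Add(97, -2)), -269) = Mul(Mul(6, 95), -269) = Mul(570, -269) = -153330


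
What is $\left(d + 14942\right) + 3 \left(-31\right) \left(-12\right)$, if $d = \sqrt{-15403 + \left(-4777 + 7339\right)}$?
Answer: $16058 + i \sqrt{12841} \approx 16058.0 + 113.32 i$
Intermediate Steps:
$d = i \sqrt{12841}$ ($d = \sqrt{-15403 + 2562} = \sqrt{-12841} = i \sqrt{12841} \approx 113.32 i$)
$\left(d + 14942\right) + 3 \left(-31\right) \left(-12\right) = \left(i \sqrt{12841} + 14942\right) + 3 \left(-31\right) \left(-12\right) = \left(14942 + i \sqrt{12841}\right) - -1116 = \left(14942 + i \sqrt{12841}\right) + 1116 = 16058 + i \sqrt{12841}$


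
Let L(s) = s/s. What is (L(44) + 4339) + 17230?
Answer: 21570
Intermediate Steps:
L(s) = 1
(L(44) + 4339) + 17230 = (1 + 4339) + 17230 = 4340 + 17230 = 21570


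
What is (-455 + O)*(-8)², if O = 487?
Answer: 2048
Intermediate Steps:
(-455 + O)*(-8)² = (-455 + 487)*(-8)² = 32*64 = 2048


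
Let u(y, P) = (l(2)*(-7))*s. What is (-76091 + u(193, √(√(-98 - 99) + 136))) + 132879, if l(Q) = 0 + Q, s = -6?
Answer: 56872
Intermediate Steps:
l(Q) = Q
u(y, P) = 84 (u(y, P) = (2*(-7))*(-6) = -14*(-6) = 84)
(-76091 + u(193, √(√(-98 - 99) + 136))) + 132879 = (-76091 + 84) + 132879 = -76007 + 132879 = 56872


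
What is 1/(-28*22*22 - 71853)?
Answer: -1/85405 ≈ -1.1709e-5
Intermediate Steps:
1/(-28*22*22 - 71853) = 1/(-616*22 - 71853) = 1/(-13552 - 71853) = 1/(-85405) = -1/85405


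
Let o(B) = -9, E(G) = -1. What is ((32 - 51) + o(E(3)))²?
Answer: 784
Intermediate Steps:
((32 - 51) + o(E(3)))² = ((32 - 51) - 9)² = (-19 - 9)² = (-28)² = 784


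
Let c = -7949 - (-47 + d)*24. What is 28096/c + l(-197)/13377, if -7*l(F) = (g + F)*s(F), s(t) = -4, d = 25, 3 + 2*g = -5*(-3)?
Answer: -2636550988/694895019 ≈ -3.7942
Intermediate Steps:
g = 6 (g = -3/2 + (-5*(-3))/2 = -3/2 + (1/2)*15 = -3/2 + 15/2 = 6)
c = -7421 (c = -7949 - (-47 + 25)*24 = -7949 - (-22)*24 = -7949 - 1*(-528) = -7949 + 528 = -7421)
l(F) = 24/7 + 4*F/7 (l(F) = -(6 + F)*(-4)/7 = -(-24 - 4*F)/7 = 24/7 + 4*F/7)
28096/c + l(-197)/13377 = 28096/(-7421) + (24/7 + (4/7)*(-197))/13377 = 28096*(-1/7421) + (24/7 - 788/7)*(1/13377) = -28096/7421 - 764/7*1/13377 = -28096/7421 - 764/93639 = -2636550988/694895019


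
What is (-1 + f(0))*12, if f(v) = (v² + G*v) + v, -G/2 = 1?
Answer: -12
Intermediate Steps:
G = -2 (G = -2*1 = -2)
f(v) = v² - v (f(v) = (v² - 2*v) + v = v² - v)
(-1 + f(0))*12 = (-1 + 0*(-1 + 0))*12 = (-1 + 0*(-1))*12 = (-1 + 0)*12 = -1*12 = -12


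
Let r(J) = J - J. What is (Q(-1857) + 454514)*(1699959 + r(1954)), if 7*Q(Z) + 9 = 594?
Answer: 5409580630497/7 ≈ 7.7280e+11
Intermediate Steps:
Q(Z) = 585/7 (Q(Z) = -9/7 + (1/7)*594 = -9/7 + 594/7 = 585/7)
r(J) = 0
(Q(-1857) + 454514)*(1699959 + r(1954)) = (585/7 + 454514)*(1699959 + 0) = (3182183/7)*1699959 = 5409580630497/7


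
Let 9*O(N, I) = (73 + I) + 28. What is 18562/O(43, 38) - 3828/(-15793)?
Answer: 2638879086/2195227 ≈ 1202.1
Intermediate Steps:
O(N, I) = 101/9 + I/9 (O(N, I) = ((73 + I) + 28)/9 = (101 + I)/9 = 101/9 + I/9)
18562/O(43, 38) - 3828/(-15793) = 18562/(101/9 + (⅑)*38) - 3828/(-15793) = 18562/(101/9 + 38/9) - 3828*(-1/15793) = 18562/(139/9) + 3828/15793 = 18562*(9/139) + 3828/15793 = 167058/139 + 3828/15793 = 2638879086/2195227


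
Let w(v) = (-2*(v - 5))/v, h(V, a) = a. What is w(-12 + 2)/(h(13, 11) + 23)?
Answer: -3/34 ≈ -0.088235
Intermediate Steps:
w(v) = (10 - 2*v)/v (w(v) = (-2*(-5 + v))/v = (10 - 2*v)/v)
w(-12 + 2)/(h(13, 11) + 23) = (-2 + 10/(-12 + 2))/(11 + 23) = (-2 + 10/(-10))/34 = (-2 + 10*(-⅒))/34 = (-2 - 1)/34 = (1/34)*(-3) = -3/34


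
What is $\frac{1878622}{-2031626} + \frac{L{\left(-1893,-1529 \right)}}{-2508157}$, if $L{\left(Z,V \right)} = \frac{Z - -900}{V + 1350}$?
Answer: $- \frac{421714172011342}{456059509108739} \approx -0.92469$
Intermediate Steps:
$L{\left(Z,V \right)} = \frac{900 + Z}{1350 + V}$ ($L{\left(Z,V \right)} = \frac{Z + 900}{1350 + V} = \frac{900 + Z}{1350 + V}$)
$\frac{1878622}{-2031626} + \frac{L{\left(-1893,-1529 \right)}}{-2508157} = \frac{1878622}{-2031626} + \frac{\frac{1}{1350 - 1529} \left(900 - 1893\right)}{-2508157} = 1878622 \left(- \frac{1}{2031626}\right) + \frac{1}{-179} \left(-993\right) \left(- \frac{1}{2508157}\right) = - \frac{939311}{1015813} + \left(- \frac{1}{179}\right) \left(-993\right) \left(- \frac{1}{2508157}\right) = - \frac{939311}{1015813} + \frac{993}{179} \left(- \frac{1}{2508157}\right) = - \frac{939311}{1015813} - \frac{993}{448960103} = - \frac{421714172011342}{456059509108739}$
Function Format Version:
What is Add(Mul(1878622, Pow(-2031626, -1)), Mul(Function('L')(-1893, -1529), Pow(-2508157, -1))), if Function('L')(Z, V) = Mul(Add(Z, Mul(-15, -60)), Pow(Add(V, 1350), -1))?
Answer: Rational(-421714172011342, 456059509108739) ≈ -0.92469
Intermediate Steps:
Function('L')(Z, V) = Mul(Pow(Add(1350, V), -1), Add(900, Z)) (Function('L')(Z, V) = Mul(Add(Z, 900), Pow(Add(1350, V), -1)) = Mul(Add(900, Z), Pow(Add(1350, V), -1)) = Mul(Pow(Add(1350, V), -1), Add(900, Z)))
Add(Mul(1878622, Pow(-2031626, -1)), Mul(Function('L')(-1893, -1529), Pow(-2508157, -1))) = Add(Mul(1878622, Pow(-2031626, -1)), Mul(Mul(Pow(Add(1350, -1529), -1), Add(900, -1893)), Pow(-2508157, -1))) = Add(Mul(1878622, Rational(-1, 2031626)), Mul(Mul(Pow(-179, -1), -993), Rational(-1, 2508157))) = Add(Rational(-939311, 1015813), Mul(Mul(Rational(-1, 179), -993), Rational(-1, 2508157))) = Add(Rational(-939311, 1015813), Mul(Rational(993, 179), Rational(-1, 2508157))) = Add(Rational(-939311, 1015813), Rational(-993, 448960103)) = Rational(-421714172011342, 456059509108739)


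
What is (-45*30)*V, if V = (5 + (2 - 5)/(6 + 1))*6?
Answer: -259200/7 ≈ -37029.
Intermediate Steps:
V = 192/7 (V = (5 - 3/7)*6 = (32/7)*6 = 192/7 ≈ 27.429)
(-45*30)*V = -45*30*(192/7) = -1350*192/7 = -259200/7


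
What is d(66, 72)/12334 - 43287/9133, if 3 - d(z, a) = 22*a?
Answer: -548341131/112646422 ≈ -4.8678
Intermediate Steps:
d(z, a) = 3 - 22*a
d(66, 72)/12334 - 43287/9133 = (3 - 22*72)/12334 - 43287/9133 = (3 - 1584)*(1/12334) - 43287*1/9133 = -1581*1/12334 - 43287/9133 = -1581/12334 - 43287/9133 = -548341131/112646422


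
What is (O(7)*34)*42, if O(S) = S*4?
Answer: 39984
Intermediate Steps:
O(S) = 4*S
(O(7)*34)*42 = ((4*7)*34)*42 = (28*34)*42 = 952*42 = 39984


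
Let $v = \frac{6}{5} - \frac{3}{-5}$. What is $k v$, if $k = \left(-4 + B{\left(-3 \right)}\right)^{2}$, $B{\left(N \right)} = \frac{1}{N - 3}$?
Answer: $\frac{125}{4} \approx 31.25$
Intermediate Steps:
$B{\left(N \right)} = \frac{1}{-3 + N}$
$v = \frac{9}{5}$ ($v = 6 \cdot \frac{1}{5} - - \frac{3}{5} = \frac{6}{5} + \frac{3}{5} = \frac{9}{5} \approx 1.8$)
$k = \frac{625}{36}$ ($k = \left(-4 + \frac{1}{-3 - 3}\right)^{2} = \left(-4 + \frac{1}{-6}\right)^{2} = \left(-4 - \frac{1}{6}\right)^{2} = \left(- \frac{25}{6}\right)^{2} = \frac{625}{36} \approx 17.361$)
$k v = \frac{625}{36} \cdot \frac{9}{5} = \frac{125}{4}$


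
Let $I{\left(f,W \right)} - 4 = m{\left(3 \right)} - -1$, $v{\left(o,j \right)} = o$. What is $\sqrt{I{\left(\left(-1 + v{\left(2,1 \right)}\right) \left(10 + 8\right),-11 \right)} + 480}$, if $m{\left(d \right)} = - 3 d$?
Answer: $2 \sqrt{119} \approx 21.817$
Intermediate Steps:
$I{\left(f,W \right)} = -4$ ($I{\left(f,W \right)} = 4 - 8 = -4$)
$\sqrt{I{\left(\left(-1 + v{\left(2,1 \right)}\right) \left(10 + 8\right),-11 \right)} + 480} = \sqrt{-4 + 480} = \sqrt{476} = 2 \sqrt{119}$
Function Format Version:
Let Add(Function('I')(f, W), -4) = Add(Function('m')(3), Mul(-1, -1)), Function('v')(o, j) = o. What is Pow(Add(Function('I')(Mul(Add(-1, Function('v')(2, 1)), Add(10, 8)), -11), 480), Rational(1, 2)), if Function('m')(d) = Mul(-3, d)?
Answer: Mul(2, Pow(119, Rational(1, 2))) ≈ 21.817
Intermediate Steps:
Function('I')(f, W) = -4 (Function('I')(f, W) = Add(4, Add(Mul(-3, 3), Mul(-1, -1))) = Add(4, Add(-9, 1)) = Add(4, -8) = -4)
Pow(Add(Function('I')(Mul(Add(-1, Function('v')(2, 1)), Add(10, 8)), -11), 480), Rational(1, 2)) = Pow(Add(-4, 480), Rational(1, 2)) = Pow(476, Rational(1, 2)) = Mul(2, Pow(119, Rational(1, 2)))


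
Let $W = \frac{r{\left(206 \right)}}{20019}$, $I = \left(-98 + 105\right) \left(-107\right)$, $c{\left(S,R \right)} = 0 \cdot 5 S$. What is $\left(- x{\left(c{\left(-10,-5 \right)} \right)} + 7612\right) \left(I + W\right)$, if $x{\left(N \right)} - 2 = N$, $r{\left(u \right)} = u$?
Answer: $- \frac{114104530250}{20019} \approx -5.6998 \cdot 10^{6}$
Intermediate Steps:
$c{\left(S,R \right)} = 0$ ($c{\left(S,R \right)} = 0 S = 0$)
$I = -749$ ($I = 7 \left(-107\right) = -749$)
$x{\left(N \right)} = 2 + N$
$W = \frac{206}{20019} \approx 0.01029$
$\left(- x{\left(c{\left(-10,-5 \right)} \right)} + 7612\right) \left(I + W\right) = \left(- (2 + 0) + 7612\right) \left(-749 + \frac{206}{20019}\right) = \left(\left(-1\right) 2 + 7612\right) \left(- \frac{14994025}{20019}\right) = \left(-2 + 7612\right) \left(- \frac{14994025}{20019}\right) = 7610 \left(- \frac{14994025}{20019}\right) = - \frac{114104530250}{20019}$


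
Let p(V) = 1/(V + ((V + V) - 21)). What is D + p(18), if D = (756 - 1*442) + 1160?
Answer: 48643/33 ≈ 1474.0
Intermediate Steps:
p(V) = 1/(-21 + 3*V) (p(V) = 1/(V + (2*V - 21)) = 1/(V + (-21 + 2*V)) = 1/(-21 + 3*V))
D = 1474 (D = (756 - 442) + 1160 = 314 + 1160 = 1474)
D + p(18) = 1474 + 1/(3*(-7 + 18)) = 1474 + (⅓)/11 = 1474 + (⅓)*(1/11) = 1474 + 1/33 = 48643/33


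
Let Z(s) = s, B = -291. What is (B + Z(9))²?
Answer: 79524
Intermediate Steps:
(B + Z(9))² = (-291 + 9)² = (-282)² = 79524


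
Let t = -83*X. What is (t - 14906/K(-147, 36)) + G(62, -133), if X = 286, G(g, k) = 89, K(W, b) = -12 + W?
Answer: -3745285/159 ≈ -23555.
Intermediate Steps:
t = -23738 (t = -83*286 = -23738)
(t - 14906/K(-147, 36)) + G(62, -133) = (-23738 - 14906/(-12 - 147)) + 89 = (-23738 - 14906/(-159)) + 89 = (-23738 - 14906*(-1/159)) + 89 = (-23738 + 14906/159) + 89 = -3759436/159 + 89 = -3745285/159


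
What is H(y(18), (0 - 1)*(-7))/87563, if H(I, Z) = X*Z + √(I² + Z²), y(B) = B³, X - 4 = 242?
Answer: 246/12509 + √34012273/87563 ≈ 0.086269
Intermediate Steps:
X = 246 (X = 4 + 242 = 246)
H(I, Z) = √(I² + Z²) + 246*Z (H(I, Z) = 246*Z + √(I² + Z²) = √(I² + Z²) + 246*Z)
H(y(18), (0 - 1)*(-7))/87563 = (√((18³)² + ((0 - 1)*(-7))²) + 246*((0 - 1)*(-7)))/87563 = (√(5832² + (-1*(-7))²) + 246*(-1*(-7)))*(1/87563) = (√(34012224 + 7²) + 246*7)*(1/87563) = (√(34012224 + 49) + 1722)*(1/87563) = (√34012273 + 1722)*(1/87563) = (1722 + √34012273)*(1/87563) = 246/12509 + √34012273/87563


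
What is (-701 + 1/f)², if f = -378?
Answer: 70213870441/142884 ≈ 4.9140e+5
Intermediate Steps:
(-701 + 1/f)² = (-701 + 1/(-378))² = (-701 - 1/378)² = (-264979/378)² = 70213870441/142884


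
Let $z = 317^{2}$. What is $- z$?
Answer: $-100489$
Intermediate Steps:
$z = 100489$
$- z = \left(-1\right) 100489 = -100489$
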